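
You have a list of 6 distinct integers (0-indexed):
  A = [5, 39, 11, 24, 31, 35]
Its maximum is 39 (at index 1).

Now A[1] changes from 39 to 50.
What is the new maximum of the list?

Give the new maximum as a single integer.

Answer: 50

Derivation:
Old max = 39 (at index 1)
Change: A[1] 39 -> 50
Changed element WAS the max -> may need rescan.
  Max of remaining elements: 35
  New max = max(50, 35) = 50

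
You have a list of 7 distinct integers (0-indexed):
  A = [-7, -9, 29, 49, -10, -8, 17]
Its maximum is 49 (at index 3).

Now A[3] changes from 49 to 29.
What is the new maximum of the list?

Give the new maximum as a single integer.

Old max = 49 (at index 3)
Change: A[3] 49 -> 29
Changed element WAS the max -> may need rescan.
  Max of remaining elements: 29
  New max = max(29, 29) = 29

Answer: 29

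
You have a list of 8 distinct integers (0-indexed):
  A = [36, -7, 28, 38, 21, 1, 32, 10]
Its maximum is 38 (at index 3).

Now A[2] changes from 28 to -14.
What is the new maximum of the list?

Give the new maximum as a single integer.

Answer: 38

Derivation:
Old max = 38 (at index 3)
Change: A[2] 28 -> -14
Changed element was NOT the old max.
  New max = max(old_max, new_val) = max(38, -14) = 38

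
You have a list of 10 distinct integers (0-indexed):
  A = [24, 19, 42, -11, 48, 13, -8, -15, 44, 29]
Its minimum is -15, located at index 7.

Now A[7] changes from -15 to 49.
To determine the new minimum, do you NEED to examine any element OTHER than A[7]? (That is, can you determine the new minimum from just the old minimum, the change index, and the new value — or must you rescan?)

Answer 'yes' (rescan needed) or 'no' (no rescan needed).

Answer: yes

Derivation:
Old min = -15 at index 7
Change at index 7: -15 -> 49
Index 7 WAS the min and new value 49 > old min -15. Must rescan other elements to find the new min.
Needs rescan: yes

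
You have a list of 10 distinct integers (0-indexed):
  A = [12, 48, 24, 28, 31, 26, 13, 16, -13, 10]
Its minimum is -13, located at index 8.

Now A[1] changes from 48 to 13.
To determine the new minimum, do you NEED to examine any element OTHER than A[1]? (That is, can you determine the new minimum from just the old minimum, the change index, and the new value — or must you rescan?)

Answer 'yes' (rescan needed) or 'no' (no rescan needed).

Old min = -13 at index 8
Change at index 1: 48 -> 13
Index 1 was NOT the min. New min = min(-13, 13). No rescan of other elements needed.
Needs rescan: no

Answer: no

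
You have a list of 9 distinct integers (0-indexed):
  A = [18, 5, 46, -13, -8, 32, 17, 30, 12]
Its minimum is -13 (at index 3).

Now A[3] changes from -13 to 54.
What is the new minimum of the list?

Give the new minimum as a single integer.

Old min = -13 (at index 3)
Change: A[3] -13 -> 54
Changed element WAS the min. Need to check: is 54 still <= all others?
  Min of remaining elements: -8
  New min = min(54, -8) = -8

Answer: -8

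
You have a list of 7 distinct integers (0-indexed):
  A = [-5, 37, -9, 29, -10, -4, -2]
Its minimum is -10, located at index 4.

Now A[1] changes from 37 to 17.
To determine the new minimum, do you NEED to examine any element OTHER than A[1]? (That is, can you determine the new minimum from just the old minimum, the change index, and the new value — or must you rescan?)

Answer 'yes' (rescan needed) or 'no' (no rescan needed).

Answer: no

Derivation:
Old min = -10 at index 4
Change at index 1: 37 -> 17
Index 1 was NOT the min. New min = min(-10, 17). No rescan of other elements needed.
Needs rescan: no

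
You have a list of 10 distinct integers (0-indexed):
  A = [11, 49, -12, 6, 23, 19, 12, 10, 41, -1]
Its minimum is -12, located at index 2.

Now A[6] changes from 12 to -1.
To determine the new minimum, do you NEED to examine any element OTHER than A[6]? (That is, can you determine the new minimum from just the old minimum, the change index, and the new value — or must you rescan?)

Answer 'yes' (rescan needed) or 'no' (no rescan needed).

Answer: no

Derivation:
Old min = -12 at index 2
Change at index 6: 12 -> -1
Index 6 was NOT the min. New min = min(-12, -1). No rescan of other elements needed.
Needs rescan: no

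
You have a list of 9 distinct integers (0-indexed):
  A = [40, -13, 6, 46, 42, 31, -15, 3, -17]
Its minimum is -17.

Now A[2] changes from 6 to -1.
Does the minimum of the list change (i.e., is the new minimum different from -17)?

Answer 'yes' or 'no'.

Answer: no

Derivation:
Old min = -17
Change: A[2] 6 -> -1
Changed element was NOT the min; min changes only if -1 < -17.
New min = -17; changed? no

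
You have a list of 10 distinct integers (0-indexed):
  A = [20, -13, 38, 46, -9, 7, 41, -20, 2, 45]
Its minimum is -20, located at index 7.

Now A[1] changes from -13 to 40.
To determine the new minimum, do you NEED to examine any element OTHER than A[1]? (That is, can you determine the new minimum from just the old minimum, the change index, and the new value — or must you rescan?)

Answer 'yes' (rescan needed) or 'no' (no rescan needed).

Answer: no

Derivation:
Old min = -20 at index 7
Change at index 1: -13 -> 40
Index 1 was NOT the min. New min = min(-20, 40). No rescan of other elements needed.
Needs rescan: no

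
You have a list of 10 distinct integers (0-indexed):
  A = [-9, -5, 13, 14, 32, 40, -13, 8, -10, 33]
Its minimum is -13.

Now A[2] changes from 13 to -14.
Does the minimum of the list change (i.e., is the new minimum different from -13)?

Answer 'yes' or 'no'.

Old min = -13
Change: A[2] 13 -> -14
Changed element was NOT the min; min changes only if -14 < -13.
New min = -14; changed? yes

Answer: yes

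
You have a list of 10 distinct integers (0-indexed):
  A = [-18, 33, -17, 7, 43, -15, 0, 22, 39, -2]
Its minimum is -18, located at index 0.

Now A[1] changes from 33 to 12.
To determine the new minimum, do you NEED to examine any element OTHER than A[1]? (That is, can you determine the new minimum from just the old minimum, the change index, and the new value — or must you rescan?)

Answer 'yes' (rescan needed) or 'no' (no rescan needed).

Answer: no

Derivation:
Old min = -18 at index 0
Change at index 1: 33 -> 12
Index 1 was NOT the min. New min = min(-18, 12). No rescan of other elements needed.
Needs rescan: no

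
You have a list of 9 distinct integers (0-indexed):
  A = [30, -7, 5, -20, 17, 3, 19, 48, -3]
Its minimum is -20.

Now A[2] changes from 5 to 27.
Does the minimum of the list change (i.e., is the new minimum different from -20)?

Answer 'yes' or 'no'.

Old min = -20
Change: A[2] 5 -> 27
Changed element was NOT the min; min changes only if 27 < -20.
New min = -20; changed? no

Answer: no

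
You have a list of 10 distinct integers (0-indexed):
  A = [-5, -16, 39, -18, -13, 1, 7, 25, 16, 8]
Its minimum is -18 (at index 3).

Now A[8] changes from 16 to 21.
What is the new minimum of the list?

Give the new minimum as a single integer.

Answer: -18

Derivation:
Old min = -18 (at index 3)
Change: A[8] 16 -> 21
Changed element was NOT the old min.
  New min = min(old_min, new_val) = min(-18, 21) = -18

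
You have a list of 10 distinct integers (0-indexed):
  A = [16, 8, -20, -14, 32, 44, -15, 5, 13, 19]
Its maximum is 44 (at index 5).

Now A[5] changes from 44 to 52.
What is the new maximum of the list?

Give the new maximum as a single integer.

Old max = 44 (at index 5)
Change: A[5] 44 -> 52
Changed element WAS the max -> may need rescan.
  Max of remaining elements: 32
  New max = max(52, 32) = 52

Answer: 52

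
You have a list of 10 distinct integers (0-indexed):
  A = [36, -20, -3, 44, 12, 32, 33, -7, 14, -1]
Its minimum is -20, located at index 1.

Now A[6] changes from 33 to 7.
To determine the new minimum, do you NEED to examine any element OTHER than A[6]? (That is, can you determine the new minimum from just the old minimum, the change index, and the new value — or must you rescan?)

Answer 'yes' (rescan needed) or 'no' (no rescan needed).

Answer: no

Derivation:
Old min = -20 at index 1
Change at index 6: 33 -> 7
Index 6 was NOT the min. New min = min(-20, 7). No rescan of other elements needed.
Needs rescan: no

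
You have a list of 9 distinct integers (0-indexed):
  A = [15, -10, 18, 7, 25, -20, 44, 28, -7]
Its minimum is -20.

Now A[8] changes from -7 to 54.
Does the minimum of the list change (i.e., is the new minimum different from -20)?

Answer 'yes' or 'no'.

Old min = -20
Change: A[8] -7 -> 54
Changed element was NOT the min; min changes only if 54 < -20.
New min = -20; changed? no

Answer: no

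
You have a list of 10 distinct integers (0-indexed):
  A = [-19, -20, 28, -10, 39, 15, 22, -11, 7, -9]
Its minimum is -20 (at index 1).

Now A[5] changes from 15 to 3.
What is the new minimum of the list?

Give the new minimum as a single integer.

Old min = -20 (at index 1)
Change: A[5] 15 -> 3
Changed element was NOT the old min.
  New min = min(old_min, new_val) = min(-20, 3) = -20

Answer: -20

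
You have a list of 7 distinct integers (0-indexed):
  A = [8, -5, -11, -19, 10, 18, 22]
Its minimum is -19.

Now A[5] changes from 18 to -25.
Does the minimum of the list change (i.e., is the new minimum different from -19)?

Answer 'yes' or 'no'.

Answer: yes

Derivation:
Old min = -19
Change: A[5] 18 -> -25
Changed element was NOT the min; min changes only if -25 < -19.
New min = -25; changed? yes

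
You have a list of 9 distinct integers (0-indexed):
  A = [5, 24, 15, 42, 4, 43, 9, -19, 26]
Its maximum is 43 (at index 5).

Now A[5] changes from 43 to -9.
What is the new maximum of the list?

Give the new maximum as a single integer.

Old max = 43 (at index 5)
Change: A[5] 43 -> -9
Changed element WAS the max -> may need rescan.
  Max of remaining elements: 42
  New max = max(-9, 42) = 42

Answer: 42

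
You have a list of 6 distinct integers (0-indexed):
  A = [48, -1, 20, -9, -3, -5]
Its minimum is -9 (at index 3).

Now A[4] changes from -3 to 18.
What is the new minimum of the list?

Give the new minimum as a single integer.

Old min = -9 (at index 3)
Change: A[4] -3 -> 18
Changed element was NOT the old min.
  New min = min(old_min, new_val) = min(-9, 18) = -9

Answer: -9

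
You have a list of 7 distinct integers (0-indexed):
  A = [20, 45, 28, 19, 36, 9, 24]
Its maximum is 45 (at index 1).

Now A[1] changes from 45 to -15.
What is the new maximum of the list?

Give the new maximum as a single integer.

Old max = 45 (at index 1)
Change: A[1] 45 -> -15
Changed element WAS the max -> may need rescan.
  Max of remaining elements: 36
  New max = max(-15, 36) = 36

Answer: 36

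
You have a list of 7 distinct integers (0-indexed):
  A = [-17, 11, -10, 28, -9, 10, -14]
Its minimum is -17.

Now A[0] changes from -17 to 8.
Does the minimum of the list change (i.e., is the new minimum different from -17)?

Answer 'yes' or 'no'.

Old min = -17
Change: A[0] -17 -> 8
Changed element was the min; new min must be rechecked.
New min = -14; changed? yes

Answer: yes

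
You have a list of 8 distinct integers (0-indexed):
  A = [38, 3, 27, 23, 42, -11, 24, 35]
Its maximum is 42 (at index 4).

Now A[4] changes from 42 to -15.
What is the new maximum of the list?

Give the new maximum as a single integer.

Old max = 42 (at index 4)
Change: A[4] 42 -> -15
Changed element WAS the max -> may need rescan.
  Max of remaining elements: 38
  New max = max(-15, 38) = 38

Answer: 38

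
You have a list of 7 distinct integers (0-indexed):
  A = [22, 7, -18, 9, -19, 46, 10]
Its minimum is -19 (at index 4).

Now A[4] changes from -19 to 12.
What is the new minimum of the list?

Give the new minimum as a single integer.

Old min = -19 (at index 4)
Change: A[4] -19 -> 12
Changed element WAS the min. Need to check: is 12 still <= all others?
  Min of remaining elements: -18
  New min = min(12, -18) = -18

Answer: -18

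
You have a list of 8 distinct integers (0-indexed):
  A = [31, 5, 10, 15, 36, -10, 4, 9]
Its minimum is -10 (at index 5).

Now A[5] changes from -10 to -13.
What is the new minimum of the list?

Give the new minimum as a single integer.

Answer: -13

Derivation:
Old min = -10 (at index 5)
Change: A[5] -10 -> -13
Changed element WAS the min. Need to check: is -13 still <= all others?
  Min of remaining elements: 4
  New min = min(-13, 4) = -13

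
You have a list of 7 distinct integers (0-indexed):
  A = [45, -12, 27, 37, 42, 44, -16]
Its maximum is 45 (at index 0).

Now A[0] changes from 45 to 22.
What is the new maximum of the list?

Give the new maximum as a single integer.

Old max = 45 (at index 0)
Change: A[0] 45 -> 22
Changed element WAS the max -> may need rescan.
  Max of remaining elements: 44
  New max = max(22, 44) = 44

Answer: 44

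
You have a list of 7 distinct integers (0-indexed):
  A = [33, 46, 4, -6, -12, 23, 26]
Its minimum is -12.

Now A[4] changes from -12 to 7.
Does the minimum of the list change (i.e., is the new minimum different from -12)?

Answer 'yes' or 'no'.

Old min = -12
Change: A[4] -12 -> 7
Changed element was the min; new min must be rechecked.
New min = -6; changed? yes

Answer: yes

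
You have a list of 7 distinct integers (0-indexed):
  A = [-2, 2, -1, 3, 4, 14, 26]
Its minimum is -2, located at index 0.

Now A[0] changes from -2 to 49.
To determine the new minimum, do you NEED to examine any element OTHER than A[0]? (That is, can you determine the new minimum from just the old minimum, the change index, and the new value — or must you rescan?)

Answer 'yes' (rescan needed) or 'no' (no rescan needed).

Old min = -2 at index 0
Change at index 0: -2 -> 49
Index 0 WAS the min and new value 49 > old min -2. Must rescan other elements to find the new min.
Needs rescan: yes

Answer: yes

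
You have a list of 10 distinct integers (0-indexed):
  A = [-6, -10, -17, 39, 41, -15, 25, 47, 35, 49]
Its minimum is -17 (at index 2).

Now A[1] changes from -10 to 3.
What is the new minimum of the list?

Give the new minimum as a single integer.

Answer: -17

Derivation:
Old min = -17 (at index 2)
Change: A[1] -10 -> 3
Changed element was NOT the old min.
  New min = min(old_min, new_val) = min(-17, 3) = -17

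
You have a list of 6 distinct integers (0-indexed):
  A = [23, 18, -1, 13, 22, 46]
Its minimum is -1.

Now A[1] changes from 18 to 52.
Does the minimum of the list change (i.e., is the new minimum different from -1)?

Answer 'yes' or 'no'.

Old min = -1
Change: A[1] 18 -> 52
Changed element was NOT the min; min changes only if 52 < -1.
New min = -1; changed? no

Answer: no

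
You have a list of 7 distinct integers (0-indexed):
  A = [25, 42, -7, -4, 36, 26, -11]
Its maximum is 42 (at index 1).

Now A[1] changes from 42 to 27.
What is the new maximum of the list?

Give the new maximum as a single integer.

Old max = 42 (at index 1)
Change: A[1] 42 -> 27
Changed element WAS the max -> may need rescan.
  Max of remaining elements: 36
  New max = max(27, 36) = 36

Answer: 36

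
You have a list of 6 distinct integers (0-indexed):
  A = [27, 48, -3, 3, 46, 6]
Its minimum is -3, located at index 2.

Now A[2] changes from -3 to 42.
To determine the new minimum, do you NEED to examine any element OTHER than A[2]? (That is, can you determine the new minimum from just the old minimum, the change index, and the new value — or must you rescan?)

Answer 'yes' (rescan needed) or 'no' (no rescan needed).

Answer: yes

Derivation:
Old min = -3 at index 2
Change at index 2: -3 -> 42
Index 2 WAS the min and new value 42 > old min -3. Must rescan other elements to find the new min.
Needs rescan: yes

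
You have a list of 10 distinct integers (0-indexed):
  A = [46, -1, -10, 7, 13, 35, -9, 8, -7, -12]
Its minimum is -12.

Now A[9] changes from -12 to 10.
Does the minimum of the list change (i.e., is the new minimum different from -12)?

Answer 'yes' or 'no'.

Answer: yes

Derivation:
Old min = -12
Change: A[9] -12 -> 10
Changed element was the min; new min must be rechecked.
New min = -10; changed? yes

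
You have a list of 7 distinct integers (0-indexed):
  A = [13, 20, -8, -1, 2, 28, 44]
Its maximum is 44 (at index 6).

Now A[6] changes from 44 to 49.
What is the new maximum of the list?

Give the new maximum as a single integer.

Old max = 44 (at index 6)
Change: A[6] 44 -> 49
Changed element WAS the max -> may need rescan.
  Max of remaining elements: 28
  New max = max(49, 28) = 49

Answer: 49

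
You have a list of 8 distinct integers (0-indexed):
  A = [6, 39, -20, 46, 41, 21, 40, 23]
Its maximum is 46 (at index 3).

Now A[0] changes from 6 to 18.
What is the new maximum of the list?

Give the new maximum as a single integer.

Answer: 46

Derivation:
Old max = 46 (at index 3)
Change: A[0] 6 -> 18
Changed element was NOT the old max.
  New max = max(old_max, new_val) = max(46, 18) = 46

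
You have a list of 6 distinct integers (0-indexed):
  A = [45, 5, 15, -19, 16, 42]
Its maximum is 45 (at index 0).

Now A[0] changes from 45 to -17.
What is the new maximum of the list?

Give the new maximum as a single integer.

Answer: 42

Derivation:
Old max = 45 (at index 0)
Change: A[0] 45 -> -17
Changed element WAS the max -> may need rescan.
  Max of remaining elements: 42
  New max = max(-17, 42) = 42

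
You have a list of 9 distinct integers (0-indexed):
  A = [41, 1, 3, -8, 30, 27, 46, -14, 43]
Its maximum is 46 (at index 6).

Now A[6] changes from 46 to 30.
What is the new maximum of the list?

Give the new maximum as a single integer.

Answer: 43

Derivation:
Old max = 46 (at index 6)
Change: A[6] 46 -> 30
Changed element WAS the max -> may need rescan.
  Max of remaining elements: 43
  New max = max(30, 43) = 43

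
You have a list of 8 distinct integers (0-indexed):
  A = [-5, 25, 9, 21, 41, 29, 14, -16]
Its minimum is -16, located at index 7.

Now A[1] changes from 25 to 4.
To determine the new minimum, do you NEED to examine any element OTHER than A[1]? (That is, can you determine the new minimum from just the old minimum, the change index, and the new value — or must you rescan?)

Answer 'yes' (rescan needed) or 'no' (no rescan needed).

Answer: no

Derivation:
Old min = -16 at index 7
Change at index 1: 25 -> 4
Index 1 was NOT the min. New min = min(-16, 4). No rescan of other elements needed.
Needs rescan: no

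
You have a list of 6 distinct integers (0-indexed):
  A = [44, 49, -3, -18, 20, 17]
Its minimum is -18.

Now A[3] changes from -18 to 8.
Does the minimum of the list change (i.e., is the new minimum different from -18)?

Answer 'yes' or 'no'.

Old min = -18
Change: A[3] -18 -> 8
Changed element was the min; new min must be rechecked.
New min = -3; changed? yes

Answer: yes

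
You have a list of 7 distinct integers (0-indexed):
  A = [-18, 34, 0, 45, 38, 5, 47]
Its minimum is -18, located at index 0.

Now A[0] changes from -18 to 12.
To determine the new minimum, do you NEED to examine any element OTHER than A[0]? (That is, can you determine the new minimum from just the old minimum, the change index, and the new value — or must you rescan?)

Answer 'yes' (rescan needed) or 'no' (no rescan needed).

Answer: yes

Derivation:
Old min = -18 at index 0
Change at index 0: -18 -> 12
Index 0 WAS the min and new value 12 > old min -18. Must rescan other elements to find the new min.
Needs rescan: yes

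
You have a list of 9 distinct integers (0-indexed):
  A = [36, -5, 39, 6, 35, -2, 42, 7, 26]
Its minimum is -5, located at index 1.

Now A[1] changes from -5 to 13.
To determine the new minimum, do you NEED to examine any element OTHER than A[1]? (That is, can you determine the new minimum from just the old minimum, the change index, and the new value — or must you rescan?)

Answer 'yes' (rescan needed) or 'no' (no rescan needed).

Old min = -5 at index 1
Change at index 1: -5 -> 13
Index 1 WAS the min and new value 13 > old min -5. Must rescan other elements to find the new min.
Needs rescan: yes

Answer: yes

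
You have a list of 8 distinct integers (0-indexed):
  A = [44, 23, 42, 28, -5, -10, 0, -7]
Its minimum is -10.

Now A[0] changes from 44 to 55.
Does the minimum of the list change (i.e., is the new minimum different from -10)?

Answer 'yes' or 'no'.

Old min = -10
Change: A[0] 44 -> 55
Changed element was NOT the min; min changes only if 55 < -10.
New min = -10; changed? no

Answer: no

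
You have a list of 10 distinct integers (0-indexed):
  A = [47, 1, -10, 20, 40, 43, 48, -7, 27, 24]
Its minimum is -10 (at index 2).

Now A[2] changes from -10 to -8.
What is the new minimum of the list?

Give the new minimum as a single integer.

Answer: -8

Derivation:
Old min = -10 (at index 2)
Change: A[2] -10 -> -8
Changed element WAS the min. Need to check: is -8 still <= all others?
  Min of remaining elements: -7
  New min = min(-8, -7) = -8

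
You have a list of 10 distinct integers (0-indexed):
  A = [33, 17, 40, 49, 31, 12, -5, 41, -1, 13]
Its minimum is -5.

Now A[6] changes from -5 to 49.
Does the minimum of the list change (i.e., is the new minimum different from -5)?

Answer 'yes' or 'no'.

Old min = -5
Change: A[6] -5 -> 49
Changed element was the min; new min must be rechecked.
New min = -1; changed? yes

Answer: yes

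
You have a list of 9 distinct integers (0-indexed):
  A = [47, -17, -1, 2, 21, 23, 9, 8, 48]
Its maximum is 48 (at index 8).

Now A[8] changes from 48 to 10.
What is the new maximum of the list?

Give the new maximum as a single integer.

Old max = 48 (at index 8)
Change: A[8] 48 -> 10
Changed element WAS the max -> may need rescan.
  Max of remaining elements: 47
  New max = max(10, 47) = 47

Answer: 47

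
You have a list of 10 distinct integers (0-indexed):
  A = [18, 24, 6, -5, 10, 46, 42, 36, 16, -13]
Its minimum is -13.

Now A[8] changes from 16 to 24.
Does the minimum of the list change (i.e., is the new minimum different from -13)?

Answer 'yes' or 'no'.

Old min = -13
Change: A[8] 16 -> 24
Changed element was NOT the min; min changes only if 24 < -13.
New min = -13; changed? no

Answer: no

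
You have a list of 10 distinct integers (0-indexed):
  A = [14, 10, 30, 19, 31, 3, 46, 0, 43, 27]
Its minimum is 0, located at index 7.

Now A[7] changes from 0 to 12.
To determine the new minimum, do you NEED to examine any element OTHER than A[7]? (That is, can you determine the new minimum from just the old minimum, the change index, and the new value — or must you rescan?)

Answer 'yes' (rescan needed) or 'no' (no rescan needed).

Old min = 0 at index 7
Change at index 7: 0 -> 12
Index 7 WAS the min and new value 12 > old min 0. Must rescan other elements to find the new min.
Needs rescan: yes

Answer: yes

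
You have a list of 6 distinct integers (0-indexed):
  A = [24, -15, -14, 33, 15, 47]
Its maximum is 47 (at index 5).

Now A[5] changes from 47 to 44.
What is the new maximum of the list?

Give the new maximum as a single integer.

Answer: 44

Derivation:
Old max = 47 (at index 5)
Change: A[5] 47 -> 44
Changed element WAS the max -> may need rescan.
  Max of remaining elements: 33
  New max = max(44, 33) = 44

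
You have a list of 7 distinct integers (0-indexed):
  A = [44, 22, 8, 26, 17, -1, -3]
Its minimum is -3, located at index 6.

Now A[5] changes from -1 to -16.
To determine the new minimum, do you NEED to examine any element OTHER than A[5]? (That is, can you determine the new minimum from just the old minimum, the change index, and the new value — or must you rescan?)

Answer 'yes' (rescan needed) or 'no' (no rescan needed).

Old min = -3 at index 6
Change at index 5: -1 -> -16
Index 5 was NOT the min. New min = min(-3, -16). No rescan of other elements needed.
Needs rescan: no

Answer: no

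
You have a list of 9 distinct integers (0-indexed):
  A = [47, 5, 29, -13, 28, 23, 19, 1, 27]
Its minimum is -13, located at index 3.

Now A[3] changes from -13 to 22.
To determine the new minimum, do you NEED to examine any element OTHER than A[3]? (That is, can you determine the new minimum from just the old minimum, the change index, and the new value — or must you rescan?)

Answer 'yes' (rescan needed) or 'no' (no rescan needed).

Old min = -13 at index 3
Change at index 3: -13 -> 22
Index 3 WAS the min and new value 22 > old min -13. Must rescan other elements to find the new min.
Needs rescan: yes

Answer: yes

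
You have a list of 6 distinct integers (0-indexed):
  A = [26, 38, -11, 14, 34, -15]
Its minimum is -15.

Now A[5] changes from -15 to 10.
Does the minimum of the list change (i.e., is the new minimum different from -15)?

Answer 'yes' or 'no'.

Old min = -15
Change: A[5] -15 -> 10
Changed element was the min; new min must be rechecked.
New min = -11; changed? yes

Answer: yes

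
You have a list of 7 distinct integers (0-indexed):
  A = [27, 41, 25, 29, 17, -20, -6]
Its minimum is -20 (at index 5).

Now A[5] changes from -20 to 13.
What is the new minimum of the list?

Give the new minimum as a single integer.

Answer: -6

Derivation:
Old min = -20 (at index 5)
Change: A[5] -20 -> 13
Changed element WAS the min. Need to check: is 13 still <= all others?
  Min of remaining elements: -6
  New min = min(13, -6) = -6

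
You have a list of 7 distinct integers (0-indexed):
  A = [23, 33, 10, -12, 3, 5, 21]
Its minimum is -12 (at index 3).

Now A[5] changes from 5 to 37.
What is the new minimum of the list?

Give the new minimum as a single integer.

Old min = -12 (at index 3)
Change: A[5] 5 -> 37
Changed element was NOT the old min.
  New min = min(old_min, new_val) = min(-12, 37) = -12

Answer: -12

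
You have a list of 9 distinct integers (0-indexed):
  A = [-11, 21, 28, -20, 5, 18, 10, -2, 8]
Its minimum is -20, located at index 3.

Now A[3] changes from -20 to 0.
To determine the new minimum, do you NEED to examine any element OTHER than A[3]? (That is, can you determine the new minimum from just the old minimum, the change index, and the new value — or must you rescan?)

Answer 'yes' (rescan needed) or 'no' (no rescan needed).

Answer: yes

Derivation:
Old min = -20 at index 3
Change at index 3: -20 -> 0
Index 3 WAS the min and new value 0 > old min -20. Must rescan other elements to find the new min.
Needs rescan: yes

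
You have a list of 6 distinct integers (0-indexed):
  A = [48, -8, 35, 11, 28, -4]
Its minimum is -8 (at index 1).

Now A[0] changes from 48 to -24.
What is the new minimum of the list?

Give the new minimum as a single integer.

Old min = -8 (at index 1)
Change: A[0] 48 -> -24
Changed element was NOT the old min.
  New min = min(old_min, new_val) = min(-8, -24) = -24

Answer: -24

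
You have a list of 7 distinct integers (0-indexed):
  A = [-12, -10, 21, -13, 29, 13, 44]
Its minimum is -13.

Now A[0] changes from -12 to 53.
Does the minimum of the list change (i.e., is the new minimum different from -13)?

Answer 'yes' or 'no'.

Old min = -13
Change: A[0] -12 -> 53
Changed element was NOT the min; min changes only if 53 < -13.
New min = -13; changed? no

Answer: no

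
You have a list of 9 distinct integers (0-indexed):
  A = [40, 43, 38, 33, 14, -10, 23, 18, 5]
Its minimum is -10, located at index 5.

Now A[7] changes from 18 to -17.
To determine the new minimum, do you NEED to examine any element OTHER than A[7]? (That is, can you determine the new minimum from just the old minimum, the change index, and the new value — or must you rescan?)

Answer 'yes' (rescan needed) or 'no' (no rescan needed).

Answer: no

Derivation:
Old min = -10 at index 5
Change at index 7: 18 -> -17
Index 7 was NOT the min. New min = min(-10, -17). No rescan of other elements needed.
Needs rescan: no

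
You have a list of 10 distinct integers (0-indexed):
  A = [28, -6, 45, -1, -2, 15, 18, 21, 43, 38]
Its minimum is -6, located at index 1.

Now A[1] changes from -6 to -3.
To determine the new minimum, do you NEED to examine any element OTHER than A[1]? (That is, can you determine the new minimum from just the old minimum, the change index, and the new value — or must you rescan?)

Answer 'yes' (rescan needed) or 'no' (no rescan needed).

Answer: yes

Derivation:
Old min = -6 at index 1
Change at index 1: -6 -> -3
Index 1 WAS the min and new value -3 > old min -6. Must rescan other elements to find the new min.
Needs rescan: yes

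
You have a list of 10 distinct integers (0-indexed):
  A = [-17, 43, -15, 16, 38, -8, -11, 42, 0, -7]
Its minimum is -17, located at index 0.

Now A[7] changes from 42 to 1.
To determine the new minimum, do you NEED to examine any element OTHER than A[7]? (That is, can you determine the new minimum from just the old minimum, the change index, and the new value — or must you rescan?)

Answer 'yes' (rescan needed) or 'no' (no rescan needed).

Answer: no

Derivation:
Old min = -17 at index 0
Change at index 7: 42 -> 1
Index 7 was NOT the min. New min = min(-17, 1). No rescan of other elements needed.
Needs rescan: no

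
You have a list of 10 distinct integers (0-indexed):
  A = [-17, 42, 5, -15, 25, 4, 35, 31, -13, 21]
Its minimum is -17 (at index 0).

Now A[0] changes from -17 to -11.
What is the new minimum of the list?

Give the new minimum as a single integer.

Old min = -17 (at index 0)
Change: A[0] -17 -> -11
Changed element WAS the min. Need to check: is -11 still <= all others?
  Min of remaining elements: -15
  New min = min(-11, -15) = -15

Answer: -15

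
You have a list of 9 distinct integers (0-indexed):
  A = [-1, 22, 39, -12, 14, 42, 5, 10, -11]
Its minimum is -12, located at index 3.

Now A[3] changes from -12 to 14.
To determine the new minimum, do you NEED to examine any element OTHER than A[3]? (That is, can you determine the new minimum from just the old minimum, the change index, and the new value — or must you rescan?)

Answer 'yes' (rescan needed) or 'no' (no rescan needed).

Answer: yes

Derivation:
Old min = -12 at index 3
Change at index 3: -12 -> 14
Index 3 WAS the min and new value 14 > old min -12. Must rescan other elements to find the new min.
Needs rescan: yes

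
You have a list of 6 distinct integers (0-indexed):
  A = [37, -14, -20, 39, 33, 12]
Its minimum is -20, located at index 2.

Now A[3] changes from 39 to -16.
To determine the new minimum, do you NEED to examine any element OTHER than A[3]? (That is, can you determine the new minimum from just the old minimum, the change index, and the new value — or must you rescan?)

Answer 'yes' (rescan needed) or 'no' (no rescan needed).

Old min = -20 at index 2
Change at index 3: 39 -> -16
Index 3 was NOT the min. New min = min(-20, -16). No rescan of other elements needed.
Needs rescan: no

Answer: no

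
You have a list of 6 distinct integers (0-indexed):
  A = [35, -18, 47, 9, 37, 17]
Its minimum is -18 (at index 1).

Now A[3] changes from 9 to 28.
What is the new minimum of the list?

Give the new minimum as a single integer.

Answer: -18

Derivation:
Old min = -18 (at index 1)
Change: A[3] 9 -> 28
Changed element was NOT the old min.
  New min = min(old_min, new_val) = min(-18, 28) = -18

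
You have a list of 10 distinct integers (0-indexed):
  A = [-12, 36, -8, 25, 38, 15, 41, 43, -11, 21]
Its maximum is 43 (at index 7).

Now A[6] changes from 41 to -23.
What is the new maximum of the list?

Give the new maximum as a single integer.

Answer: 43

Derivation:
Old max = 43 (at index 7)
Change: A[6] 41 -> -23
Changed element was NOT the old max.
  New max = max(old_max, new_val) = max(43, -23) = 43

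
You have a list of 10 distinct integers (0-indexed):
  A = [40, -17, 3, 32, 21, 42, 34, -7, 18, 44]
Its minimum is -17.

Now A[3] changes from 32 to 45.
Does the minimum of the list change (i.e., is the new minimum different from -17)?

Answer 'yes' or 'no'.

Old min = -17
Change: A[3] 32 -> 45
Changed element was NOT the min; min changes only if 45 < -17.
New min = -17; changed? no

Answer: no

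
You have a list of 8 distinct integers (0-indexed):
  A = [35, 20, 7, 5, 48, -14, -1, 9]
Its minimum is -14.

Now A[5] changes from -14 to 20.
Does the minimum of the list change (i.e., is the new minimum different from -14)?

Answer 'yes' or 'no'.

Old min = -14
Change: A[5] -14 -> 20
Changed element was the min; new min must be rechecked.
New min = -1; changed? yes

Answer: yes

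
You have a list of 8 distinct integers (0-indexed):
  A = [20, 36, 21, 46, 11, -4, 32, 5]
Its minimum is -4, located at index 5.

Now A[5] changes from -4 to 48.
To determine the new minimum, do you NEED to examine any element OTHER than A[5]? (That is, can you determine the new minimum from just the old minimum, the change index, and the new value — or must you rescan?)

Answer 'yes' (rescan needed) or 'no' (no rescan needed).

Answer: yes

Derivation:
Old min = -4 at index 5
Change at index 5: -4 -> 48
Index 5 WAS the min and new value 48 > old min -4. Must rescan other elements to find the new min.
Needs rescan: yes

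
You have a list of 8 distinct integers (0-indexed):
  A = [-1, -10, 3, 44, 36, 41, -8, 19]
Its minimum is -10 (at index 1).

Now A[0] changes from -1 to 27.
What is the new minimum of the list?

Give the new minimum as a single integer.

Answer: -10

Derivation:
Old min = -10 (at index 1)
Change: A[0] -1 -> 27
Changed element was NOT the old min.
  New min = min(old_min, new_val) = min(-10, 27) = -10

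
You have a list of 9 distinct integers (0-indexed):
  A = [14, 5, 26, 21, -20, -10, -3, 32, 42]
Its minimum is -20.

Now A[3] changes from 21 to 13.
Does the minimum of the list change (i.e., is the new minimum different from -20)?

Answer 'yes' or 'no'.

Answer: no

Derivation:
Old min = -20
Change: A[3] 21 -> 13
Changed element was NOT the min; min changes only if 13 < -20.
New min = -20; changed? no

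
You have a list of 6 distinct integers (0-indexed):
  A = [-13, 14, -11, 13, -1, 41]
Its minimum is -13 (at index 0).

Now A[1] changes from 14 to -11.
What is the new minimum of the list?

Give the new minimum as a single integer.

Old min = -13 (at index 0)
Change: A[1] 14 -> -11
Changed element was NOT the old min.
  New min = min(old_min, new_val) = min(-13, -11) = -13

Answer: -13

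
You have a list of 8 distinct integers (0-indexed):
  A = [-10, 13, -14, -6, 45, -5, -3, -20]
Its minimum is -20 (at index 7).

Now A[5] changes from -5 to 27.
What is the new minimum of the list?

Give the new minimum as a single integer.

Answer: -20

Derivation:
Old min = -20 (at index 7)
Change: A[5] -5 -> 27
Changed element was NOT the old min.
  New min = min(old_min, new_val) = min(-20, 27) = -20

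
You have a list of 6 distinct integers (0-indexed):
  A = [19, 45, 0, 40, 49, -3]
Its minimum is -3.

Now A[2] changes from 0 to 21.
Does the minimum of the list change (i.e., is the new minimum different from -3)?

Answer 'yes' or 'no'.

Answer: no

Derivation:
Old min = -3
Change: A[2] 0 -> 21
Changed element was NOT the min; min changes only if 21 < -3.
New min = -3; changed? no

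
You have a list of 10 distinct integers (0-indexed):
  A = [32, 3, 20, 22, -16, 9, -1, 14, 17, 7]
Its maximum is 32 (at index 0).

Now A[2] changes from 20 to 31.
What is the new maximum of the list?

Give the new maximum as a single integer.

Old max = 32 (at index 0)
Change: A[2] 20 -> 31
Changed element was NOT the old max.
  New max = max(old_max, new_val) = max(32, 31) = 32

Answer: 32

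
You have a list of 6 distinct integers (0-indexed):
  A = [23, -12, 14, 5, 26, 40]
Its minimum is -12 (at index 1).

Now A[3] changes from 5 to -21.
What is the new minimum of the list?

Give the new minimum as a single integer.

Old min = -12 (at index 1)
Change: A[3] 5 -> -21
Changed element was NOT the old min.
  New min = min(old_min, new_val) = min(-12, -21) = -21

Answer: -21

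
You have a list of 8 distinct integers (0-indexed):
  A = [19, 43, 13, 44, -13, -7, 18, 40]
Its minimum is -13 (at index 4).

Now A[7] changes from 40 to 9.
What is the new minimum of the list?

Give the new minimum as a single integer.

Old min = -13 (at index 4)
Change: A[7] 40 -> 9
Changed element was NOT the old min.
  New min = min(old_min, new_val) = min(-13, 9) = -13

Answer: -13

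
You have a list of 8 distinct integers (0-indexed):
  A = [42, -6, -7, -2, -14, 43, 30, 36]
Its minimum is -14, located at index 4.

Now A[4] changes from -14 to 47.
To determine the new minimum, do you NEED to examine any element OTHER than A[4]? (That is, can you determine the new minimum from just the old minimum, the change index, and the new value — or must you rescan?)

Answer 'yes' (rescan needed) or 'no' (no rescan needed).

Answer: yes

Derivation:
Old min = -14 at index 4
Change at index 4: -14 -> 47
Index 4 WAS the min and new value 47 > old min -14. Must rescan other elements to find the new min.
Needs rescan: yes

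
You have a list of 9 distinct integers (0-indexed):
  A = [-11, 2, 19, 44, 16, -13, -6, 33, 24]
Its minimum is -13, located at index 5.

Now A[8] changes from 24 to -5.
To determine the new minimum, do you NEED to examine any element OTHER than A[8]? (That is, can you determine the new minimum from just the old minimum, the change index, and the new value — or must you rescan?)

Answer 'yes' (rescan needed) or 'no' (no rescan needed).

Answer: no

Derivation:
Old min = -13 at index 5
Change at index 8: 24 -> -5
Index 8 was NOT the min. New min = min(-13, -5). No rescan of other elements needed.
Needs rescan: no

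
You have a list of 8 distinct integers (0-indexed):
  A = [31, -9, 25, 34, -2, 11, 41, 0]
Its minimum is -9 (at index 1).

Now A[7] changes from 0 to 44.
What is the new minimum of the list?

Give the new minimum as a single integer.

Old min = -9 (at index 1)
Change: A[7] 0 -> 44
Changed element was NOT the old min.
  New min = min(old_min, new_val) = min(-9, 44) = -9

Answer: -9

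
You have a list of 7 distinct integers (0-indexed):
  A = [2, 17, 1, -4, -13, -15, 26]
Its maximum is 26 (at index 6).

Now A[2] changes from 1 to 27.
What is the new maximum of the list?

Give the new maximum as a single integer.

Answer: 27

Derivation:
Old max = 26 (at index 6)
Change: A[2] 1 -> 27
Changed element was NOT the old max.
  New max = max(old_max, new_val) = max(26, 27) = 27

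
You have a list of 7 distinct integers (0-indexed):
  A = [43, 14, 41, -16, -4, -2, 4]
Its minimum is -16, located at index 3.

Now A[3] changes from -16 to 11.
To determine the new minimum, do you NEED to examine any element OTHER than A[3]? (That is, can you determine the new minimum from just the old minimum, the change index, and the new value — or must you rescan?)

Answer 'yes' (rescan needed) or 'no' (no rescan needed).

Old min = -16 at index 3
Change at index 3: -16 -> 11
Index 3 WAS the min and new value 11 > old min -16. Must rescan other elements to find the new min.
Needs rescan: yes

Answer: yes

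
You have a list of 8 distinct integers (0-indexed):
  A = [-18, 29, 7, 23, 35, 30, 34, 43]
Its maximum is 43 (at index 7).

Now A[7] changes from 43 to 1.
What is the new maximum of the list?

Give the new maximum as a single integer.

Old max = 43 (at index 7)
Change: A[7] 43 -> 1
Changed element WAS the max -> may need rescan.
  Max of remaining elements: 35
  New max = max(1, 35) = 35

Answer: 35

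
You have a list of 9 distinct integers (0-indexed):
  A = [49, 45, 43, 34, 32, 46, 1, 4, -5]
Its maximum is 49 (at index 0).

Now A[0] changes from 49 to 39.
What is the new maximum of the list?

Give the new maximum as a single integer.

Old max = 49 (at index 0)
Change: A[0] 49 -> 39
Changed element WAS the max -> may need rescan.
  Max of remaining elements: 46
  New max = max(39, 46) = 46

Answer: 46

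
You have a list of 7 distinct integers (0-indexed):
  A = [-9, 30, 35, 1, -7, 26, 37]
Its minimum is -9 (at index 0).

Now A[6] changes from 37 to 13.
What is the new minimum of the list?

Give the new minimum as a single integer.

Old min = -9 (at index 0)
Change: A[6] 37 -> 13
Changed element was NOT the old min.
  New min = min(old_min, new_val) = min(-9, 13) = -9

Answer: -9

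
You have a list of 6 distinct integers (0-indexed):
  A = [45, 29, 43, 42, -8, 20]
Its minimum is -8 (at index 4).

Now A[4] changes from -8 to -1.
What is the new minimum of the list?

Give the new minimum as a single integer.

Answer: -1

Derivation:
Old min = -8 (at index 4)
Change: A[4] -8 -> -1
Changed element WAS the min. Need to check: is -1 still <= all others?
  Min of remaining elements: 20
  New min = min(-1, 20) = -1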